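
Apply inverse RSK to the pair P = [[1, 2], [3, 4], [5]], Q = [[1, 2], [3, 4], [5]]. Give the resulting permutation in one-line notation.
Reverse the RSK construction: for i from n down to 1, find the cell of Q containing i, remove the entry at that cell from P, and reverse-bump it up through P; the value ejected from row 1 is w(i).

Step i=5: Q has 5 at row 3, column 1; remove 5 from row 3 of P and reverse-bump: 5 enters row 2 and ejects 4; 4 enters row 1 and ejects 2. So w(5) = 2. P is now [[1, 4], [3, 5]].
Step i=4: Q has 4 at row 2, column 2; remove 5 from row 2 of P and reverse-bump: 5 enters row 1 and ejects 4. So w(4) = 4. P is now [[1, 5], [3]].
Step i=3: Q has 3 at row 2, column 1; remove 3 from row 2 of P and reverse-bump: 3 enters row 1 and ejects 1. So w(3) = 1. P is now [[3, 5]].
Step i=2: Q has 2 at row 1, column 2; remove that cell from P, ejecting 5. So w(2) = 5. P is now [[3]].
Step i=1: Q has 1 at row 1, column 1; remove that cell from P, ejecting 3. So w(1) = 3. P is now [].

So w = 3 5 1 4 2.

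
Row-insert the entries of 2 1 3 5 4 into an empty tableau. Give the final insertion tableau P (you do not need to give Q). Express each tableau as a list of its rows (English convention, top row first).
Insert 2: appended to row 1. P = [[2]].
Insert 1: 1 bumps 2 from row 1; 2 starts row 2. P = [[1], [2]].
Insert 3: appended to row 1. P = [[1, 3], [2]].
Insert 5: appended to row 1. P = [[1, 3, 5], [2]].
Insert 4: 4 bumps 5 from row 1; 5 appends to row 2. P = [[1, 3, 4], [2, 5]].

So P = [[1, 3, 4], [2, 5]].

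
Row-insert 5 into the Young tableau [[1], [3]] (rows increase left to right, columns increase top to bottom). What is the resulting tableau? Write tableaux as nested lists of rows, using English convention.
5 is larger than every entry of row 1, so it is appended to row 1. The new tableau is [[1, 5], [3]].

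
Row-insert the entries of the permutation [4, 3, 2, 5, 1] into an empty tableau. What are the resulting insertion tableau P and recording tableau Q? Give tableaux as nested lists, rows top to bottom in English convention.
Insert each entry of the permutation into P by Schensted row insertion, recording in Q the position of each new cell.

Insert 4: appended to row 1. P = [[4]], Q = [[1]].
Insert 3: 3 bumps 4 from row 1; 4 starts row 2. P = [[3], [4]], Q = [[1], [2]].
Insert 2: 2 bumps 3 from row 1; 3 bumps 4 from row 2; 4 starts row 3. P = [[2], [3], [4]], Q = [[1], [2], [3]].
Insert 5: appended to row 1. P = [[2, 5], [3], [4]], Q = [[1, 4], [2], [3]].
Insert 1: 1 bumps 2 from row 1; 2 bumps 3 from row 2; 3 bumps 4 from row 3; 4 starts row 4. P = [[1, 5], [2], [3], [4]], Q = [[1, 4], [2], [3], [5]].

So P = [[1, 5], [2], [3], [4]], Q = [[1, 4], [2], [3], [5]].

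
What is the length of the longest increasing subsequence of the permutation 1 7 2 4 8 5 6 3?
5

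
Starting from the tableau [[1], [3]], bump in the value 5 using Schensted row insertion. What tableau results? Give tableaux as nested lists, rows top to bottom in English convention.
[[1, 5], [3]]

5 is larger than every entry of row 1, so it is appended to row 1. The new tableau is [[1, 5], [3]].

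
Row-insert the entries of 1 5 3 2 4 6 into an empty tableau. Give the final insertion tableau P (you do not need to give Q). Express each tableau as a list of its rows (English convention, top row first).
P = [[1, 2, 4, 6], [3], [5]]

Insert 1: appended to row 1. P = [[1]].
Insert 5: appended to row 1. P = [[1, 5]].
Insert 3: 3 bumps 5 from row 1; 5 starts row 2. P = [[1, 3], [5]].
Insert 2: 2 bumps 3 from row 1; 3 bumps 5 from row 2; 5 starts row 3. P = [[1, 2], [3], [5]].
Insert 4: appended to row 1. P = [[1, 2, 4], [3], [5]].
Insert 6: appended to row 1. P = [[1, 2, 4, 6], [3], [5]].

So P = [[1, 2, 4, 6], [3], [5]].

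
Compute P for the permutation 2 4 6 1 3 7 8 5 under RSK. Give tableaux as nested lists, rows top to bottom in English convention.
P = [[1, 3, 5, 7, 8], [2, 4, 6]]

Insert 2: appended to row 1. P = [[2]].
Insert 4: appended to row 1. P = [[2, 4]].
Insert 6: appended to row 1. P = [[2, 4, 6]].
Insert 1: 1 bumps 2 from row 1; 2 starts row 2. P = [[1, 4, 6], [2]].
Insert 3: 3 bumps 4 from row 1; 4 appends to row 2. P = [[1, 3, 6], [2, 4]].
Insert 7: appended to row 1. P = [[1, 3, 6, 7], [2, 4]].
Insert 8: appended to row 1. P = [[1, 3, 6, 7, 8], [2, 4]].
Insert 5: 5 bumps 6 from row 1; 6 appends to row 2. P = [[1, 3, 5, 7, 8], [2, 4, 6]].

So P = [[1, 3, 5, 7, 8], [2, 4, 6]].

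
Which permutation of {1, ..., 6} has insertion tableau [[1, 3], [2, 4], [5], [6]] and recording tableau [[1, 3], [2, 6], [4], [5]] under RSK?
6 2 5 4 1 3

Reverse the RSK construction: for i from n down to 1, find the cell of Q containing i, remove the entry at that cell from P, and reverse-bump it up through P; the value ejected from row 1 is w(i).

Step i=6: Q has 6 at row 2, column 2; remove 4 from row 2 of P and reverse-bump: 4 enters row 1 and ejects 3. So w(6) = 3. P is now [[1, 4], [2], [5], [6]].
Step i=5: Q has 5 at row 4, column 1; remove 6 from row 4 of P and reverse-bump: 6 enters row 3 and ejects 5; 5 enters row 2 and ejects 2; 2 enters row 1 and ejects 1. So w(5) = 1. P is now [[2, 4], [5], [6]].
Step i=4: Q has 4 at row 3, column 1; remove 6 from row 3 of P and reverse-bump: 6 enters row 2 and ejects 5; 5 enters row 1 and ejects 4. So w(4) = 4. P is now [[2, 5], [6]].
Step i=3: Q has 3 at row 1, column 2; remove that cell from P, ejecting 5. So w(3) = 5. P is now [[2], [6]].
Step i=2: Q has 2 at row 2, column 1; remove 6 from row 2 of P and reverse-bump: 6 enters row 1 and ejects 2. So w(2) = 2. P is now [[6]].
Step i=1: Q has 1 at row 1, column 1; remove that cell from P, ejecting 6. So w(1) = 6. P is now [].

So w = 6 2 5 4 1 3.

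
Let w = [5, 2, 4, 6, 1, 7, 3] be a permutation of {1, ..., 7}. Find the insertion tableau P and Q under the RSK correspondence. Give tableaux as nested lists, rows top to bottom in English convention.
P = [[1, 3, 6, 7], [2, 4], [5]], Q = [[1, 3, 4, 6], [2, 7], [5]]

Insert each entry of the permutation into P by Schensted row insertion, recording in Q the position of each new cell.

After inserting 5: P = [[5]].
After inserting 2: P = [[2], [5]].
After inserting 4: P = [[2, 4], [5]].
After inserting 6: P = [[2, 4, 6], [5]].
After inserting 1: P = [[1, 4, 6], [2], [5]].
After inserting 7: P = [[1, 4, 6, 7], [2], [5]].
After inserting 3: P = [[1, 3, 6, 7], [2, 4], [5]].

So P = [[1, 3, 6, 7], [2, 4], [5]], Q = [[1, 3, 4, 6], [2, 7], [5]].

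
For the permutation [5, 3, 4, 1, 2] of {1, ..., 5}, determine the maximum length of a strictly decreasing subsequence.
3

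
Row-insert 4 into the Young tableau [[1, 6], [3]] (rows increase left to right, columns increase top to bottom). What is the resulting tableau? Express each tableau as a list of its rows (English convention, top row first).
[[1, 4], [3, 6]]

In row 1, 4 replaces 6 (the leftmost entry greater than 4); 6 is bumped to row 2. 6 is appended to row 2. The new tableau is [[1, 4], [3, 6]].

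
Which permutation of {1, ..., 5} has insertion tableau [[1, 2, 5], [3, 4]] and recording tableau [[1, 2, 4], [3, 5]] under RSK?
3 4 1 5 2

Reverse the RSK construction: for i from n down to 1, find the cell of Q containing i, remove the entry at that cell from P, and reverse-bump it up through P; the value ejected from row 1 is w(i).

Step i=5: Q has 5 at row 2, column 2; remove 4 from row 2 of P and reverse-bump: 4 enters row 1 and ejects 2. So w(5) = 2. P is now [[1, 4, 5], [3]].
Step i=4: Q has 4 at row 1, column 3; remove that cell from P, ejecting 5. So w(4) = 5. P is now [[1, 4], [3]].
Step i=3: Q has 3 at row 2, column 1; remove 3 from row 2 of P and reverse-bump: 3 enters row 1 and ejects 1. So w(3) = 1. P is now [[3, 4]].
Step i=2: Q has 2 at row 1, column 2; remove that cell from P, ejecting 4. So w(2) = 4. P is now [[3]].
Step i=1: Q has 1 at row 1, column 1; remove that cell from P, ejecting 3. So w(1) = 3. P is now [].

So w = 3 4 1 5 2.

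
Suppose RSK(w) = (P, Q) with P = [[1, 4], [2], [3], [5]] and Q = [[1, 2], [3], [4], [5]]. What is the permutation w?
Reverse the RSK construction: for i from n down to 1, find the cell of Q containing i, remove the entry at that cell from P, and reverse-bump it up through P; the value ejected from row 1 is w(i).

Step i=5: Q has 5 at row 4, column 1; remove 5 from row 4 of P and reverse-bump: 5 enters row 3 and ejects 3; 3 enters row 2 and ejects 2; 2 enters row 1 and ejects 1. So w(5) = 1. P is now [[2, 4], [3], [5]].
Step i=4: Q has 4 at row 3, column 1; remove 5 from row 3 of P and reverse-bump: 5 enters row 2 and ejects 3; 3 enters row 1 and ejects 2. So w(4) = 2. P is now [[3, 4], [5]].
Step i=3: Q has 3 at row 2, column 1; remove 5 from row 2 of P and reverse-bump: 5 enters row 1 and ejects 4. So w(3) = 4. P is now [[3, 5]].
Step i=2: Q has 2 at row 1, column 2; remove that cell from P, ejecting 5. So w(2) = 5. P is now [[3]].
Step i=1: Q has 1 at row 1, column 1; remove that cell from P, ejecting 3. So w(1) = 3. P is now [].

So w = 3 5 4 2 1.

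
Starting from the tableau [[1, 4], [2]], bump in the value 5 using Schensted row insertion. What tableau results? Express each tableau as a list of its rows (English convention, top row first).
[[1, 4, 5], [2]]

5 is larger than every entry of row 1, so it is appended to row 1. The new tableau is [[1, 4, 5], [2]].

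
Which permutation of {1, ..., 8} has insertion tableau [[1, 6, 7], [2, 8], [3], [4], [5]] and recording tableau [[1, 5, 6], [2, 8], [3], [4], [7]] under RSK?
Reverse the RSK construction: for i from n down to 1, find the cell of Q containing i, remove the entry at that cell from P, and reverse-bump it up through P; the value ejected from row 1 is w(i).

Step i=8: Q has 8 at row 2, column 2; remove 8 from row 2 of P and reverse-bump: 8 enters row 1 and ejects 7. So w(8) = 7. P is now [[1, 6, 8], [2], [3], [4], [5]].
Step i=7: Q has 7 at row 5, column 1; remove 5 from row 5 of P and reverse-bump: 5 enters row 4 and ejects 4; 4 enters row 3 and ejects 3; 3 enters row 2 and ejects 2; 2 enters row 1 and ejects 1. So w(7) = 1. P is now [[2, 6, 8], [3], [4], [5]].
Step i=6: Q has 6 at row 1, column 3; remove that cell from P, ejecting 8. So w(6) = 8. P is now [[2, 6], [3], [4], [5]].
Step i=5: Q has 5 at row 1, column 2; remove that cell from P, ejecting 6. So w(5) = 6. P is now [[2], [3], [4], [5]].
Step i=4: Q has 4 at row 4, column 1; remove 5 from row 4 of P and reverse-bump: 5 enters row 3 and ejects 4; 4 enters row 2 and ejects 3; 3 enters row 1 and ejects 2. So w(4) = 2. P is now [[3], [4], [5]].
Step i=3: Q has 3 at row 3, column 1; remove 5 from row 3 of P and reverse-bump: 5 enters row 2 and ejects 4; 4 enters row 1 and ejects 3. So w(3) = 3. P is now [[4], [5]].
Step i=2: Q has 2 at row 2, column 1; remove 5 from row 2 of P and reverse-bump: 5 enters row 1 and ejects 4. So w(2) = 4. P is now [[5]].
Step i=1: Q has 1 at row 1, column 1; remove that cell from P, ejecting 5. So w(1) = 5. P is now [].

So w = 5 4 3 2 6 8 1 7.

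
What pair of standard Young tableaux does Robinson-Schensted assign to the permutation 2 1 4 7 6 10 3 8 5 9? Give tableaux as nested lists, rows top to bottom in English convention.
P = [[1, 3, 5, 8, 9], [2, 4, 6], [7, 10]], Q = [[1, 3, 4, 6, 10], [2, 5, 8], [7, 9]]

Insert each entry of the permutation into P by Schensted row insertion, recording in Q the position of each new cell.

After inserting 2: P = [[2]].
After inserting 1: P = [[1], [2]].
After inserting 4: P = [[1, 4], [2]].
After inserting 7: P = [[1, 4, 7], [2]].
After inserting 6: P = [[1, 4, 6], [2, 7]].
After inserting 10: P = [[1, 4, 6, 10], [2, 7]].
After inserting 3: P = [[1, 3, 6, 10], [2, 4], [7]].
After inserting 8: P = [[1, 3, 6, 8], [2, 4, 10], [7]].
After inserting 5: P = [[1, 3, 5, 8], [2, 4, 6], [7, 10]].
After inserting 9: P = [[1, 3, 5, 8, 9], [2, 4, 6], [7, 10]].

So P = [[1, 3, 5, 8, 9], [2, 4, 6], [7, 10]], Q = [[1, 3, 4, 6, 10], [2, 5, 8], [7, 9]].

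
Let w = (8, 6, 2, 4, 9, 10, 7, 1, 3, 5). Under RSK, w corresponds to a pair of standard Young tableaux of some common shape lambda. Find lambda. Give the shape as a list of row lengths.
[4, 3, 2, 1]

Row-insert each entry into an empty tableau.

After inserting 8: P = [[8]].
After inserting 6: P = [[6], [8]].
After inserting 2: P = [[2], [6], [8]].
After inserting 4: P = [[2, 4], [6], [8]].
After inserting 9: P = [[2, 4, 9], [6], [8]].
After inserting 10: P = [[2, 4, 9, 10], [6], [8]].
After inserting 7: P = [[2, 4, 7, 10], [6, 9], [8]].
After inserting 1: P = [[1, 4, 7, 10], [2, 9], [6], [8]].
After inserting 3: P = [[1, 3, 7, 10], [2, 4], [6, 9], [8]].
After inserting 5: P = [[1, 3, 5, 10], [2, 4, 7], [6, 9], [8]].

The final insertion tableau P = [[1, 3, 5, 10], [2, 4, 7], [6, 9], [8]] has shape [4, 3, 2, 1].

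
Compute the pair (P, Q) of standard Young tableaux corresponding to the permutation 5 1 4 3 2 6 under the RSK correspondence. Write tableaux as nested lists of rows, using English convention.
Insert each entry of the permutation into P by Schensted row insertion, recording in Q the position of each new cell.

Insert 5: appended to row 1. P = [[5]], Q = [[1]].
Insert 1: 1 bumps 5 from row 1; 5 starts row 2. P = [[1], [5]], Q = [[1], [2]].
Insert 4: appended to row 1. P = [[1, 4], [5]], Q = [[1, 3], [2]].
Insert 3: 3 bumps 4 from row 1; 4 bumps 5 from row 2; 5 starts row 3. P = [[1, 3], [4], [5]], Q = [[1, 3], [2], [4]].
Insert 2: 2 bumps 3 from row 1; 3 bumps 4 from row 2; 4 bumps 5 from row 3; 5 starts row 4. P = [[1, 2], [3], [4], [5]], Q = [[1, 3], [2], [4], [5]].
Insert 6: appended to row 1. P = [[1, 2, 6], [3], [4], [5]], Q = [[1, 3, 6], [2], [4], [5]].

So P = [[1, 2, 6], [3], [4], [5]], Q = [[1, 3, 6], [2], [4], [5]].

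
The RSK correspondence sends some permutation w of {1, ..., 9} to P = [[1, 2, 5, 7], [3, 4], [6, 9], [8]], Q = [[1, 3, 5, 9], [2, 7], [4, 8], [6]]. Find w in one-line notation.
Reverse RSK: for i = n, n-1, ..., 1, locate i in Q, remove the corresponding corner cell from P, and reverse-bump its entry up through P; the value ejected from row 1 is w(i).

So w = 8 3 6 4 9 1 5 2 7.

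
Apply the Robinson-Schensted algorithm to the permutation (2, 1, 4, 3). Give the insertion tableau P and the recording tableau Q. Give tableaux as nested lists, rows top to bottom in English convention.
Insert each entry of the permutation into P by Schensted row insertion, recording in Q the position of each new cell.

Insert 2: appended to row 1. P = [[2]].
Insert 1: 1 bumps 2 from row 1; 2 starts row 2. P = [[1], [2]].
Insert 4: appended to row 1. P = [[1, 4], [2]].
Insert 3: 3 bumps 4 from row 1; 4 appends to row 2. P = [[1, 3], [2, 4]].

So P = [[1, 3], [2, 4]], Q = [[1, 3], [2, 4]].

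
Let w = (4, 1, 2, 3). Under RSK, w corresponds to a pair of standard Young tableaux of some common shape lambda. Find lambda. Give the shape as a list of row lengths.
[3, 1]

Row-insert each entry into an empty tableau.

After inserting 4: P = [[4]].
After inserting 1: P = [[1], [4]].
After inserting 2: P = [[1, 2], [4]].
After inserting 3: P = [[1, 2, 3], [4]].

The final insertion tableau P = [[1, 2, 3], [4]] has shape [3, 1].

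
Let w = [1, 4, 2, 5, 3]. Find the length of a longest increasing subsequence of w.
3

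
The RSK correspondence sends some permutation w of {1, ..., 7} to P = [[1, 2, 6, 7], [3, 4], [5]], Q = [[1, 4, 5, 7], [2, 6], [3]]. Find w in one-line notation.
Reverse the RSK construction: for i from n down to 1, find the cell of Q containing i, remove the entry at that cell from P, and reverse-bump it up through P; the value ejected from row 1 is w(i).

Step i=7: Q has 7 at row 1, column 4; remove that cell from P, ejecting 7. So w(7) = 7. P is now [[1, 2, 6], [3, 4], [5]].
Step i=6: Q has 6 at row 2, column 2; remove 4 from row 2 of P and reverse-bump: 4 enters row 1 and ejects 2. So w(6) = 2. P is now [[1, 4, 6], [3], [5]].
Step i=5: Q has 5 at row 1, column 3; remove that cell from P, ejecting 6. So w(5) = 6. P is now [[1, 4], [3], [5]].
Step i=4: Q has 4 at row 1, column 2; remove that cell from P, ejecting 4. So w(4) = 4. P is now [[1], [3], [5]].
Step i=3: Q has 3 at row 3, column 1; remove 5 from row 3 of P and reverse-bump: 5 enters row 2 and ejects 3; 3 enters row 1 and ejects 1. So w(3) = 1. P is now [[3], [5]].
Step i=2: Q has 2 at row 2, column 1; remove 5 from row 2 of P and reverse-bump: 5 enters row 1 and ejects 3. So w(2) = 3. P is now [[5]].
Step i=1: Q has 1 at row 1, column 1; remove that cell from P, ejecting 5. So w(1) = 5. P is now [].

So w = 5 3 1 4 6 2 7.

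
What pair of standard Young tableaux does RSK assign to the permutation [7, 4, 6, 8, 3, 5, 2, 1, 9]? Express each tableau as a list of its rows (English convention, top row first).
Insert each entry of the permutation into P by Schensted row insertion, recording in Q the position of each new cell.

Insert 7: appended to row 1. P = [[7]], Q = [[1]].
Insert 4: 4 bumps 7 from row 1; 7 starts row 2. P = [[4], [7]], Q = [[1], [2]].
Insert 6: appended to row 1. P = [[4, 6], [7]], Q = [[1, 3], [2]].
Insert 8: appended to row 1. P = [[4, 6, 8], [7]], Q = [[1, 3, 4], [2]].
Insert 3: 3 bumps 4 from row 1; 4 bumps 7 from row 2; 7 starts row 3. P = [[3, 6, 8], [4], [7]], Q = [[1, 3, 4], [2], [5]].
Insert 5: 5 bumps 6 from row 1; 6 appends to row 2. P = [[3, 5, 8], [4, 6], [7]], Q = [[1, 3, 4], [2, 6], [5]].
Insert 2: 2 bumps 3 from row 1; 3 bumps 4 from row 2; 4 bumps 7 from row 3; 7 starts row 4. P = [[2, 5, 8], [3, 6], [4], [7]], Q = [[1, 3, 4], [2, 6], [5], [7]].
Insert 1: 1 bumps 2 from row 1; 2 bumps 3 from row 2; 3 bumps 4 from row 3; 4 bumps 7 from row 4; 7 starts row 5. P = [[1, 5, 8], [2, 6], [3], [4], [7]], Q = [[1, 3, 4], [2, 6], [5], [7], [8]].
Insert 9: appended to row 1. P = [[1, 5, 8, 9], [2, 6], [3], [4], [7]], Q = [[1, 3, 4, 9], [2, 6], [5], [7], [8]].

So P = [[1, 5, 8, 9], [2, 6], [3], [4], [7]], Q = [[1, 3, 4, 9], [2, 6], [5], [7], [8]].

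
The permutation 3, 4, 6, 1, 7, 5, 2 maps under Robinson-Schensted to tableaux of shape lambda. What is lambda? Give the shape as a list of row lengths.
Row-insert each entry into an empty tableau.

After inserting 3: P = [[3]].
After inserting 4: P = [[3, 4]].
After inserting 6: P = [[3, 4, 6]].
After inserting 1: P = [[1, 4, 6], [3]].
After inserting 7: P = [[1, 4, 6, 7], [3]].
After inserting 5: P = [[1, 4, 5, 7], [3, 6]].
After inserting 2: P = [[1, 2, 5, 7], [3, 4], [6]].

The final insertion tableau P = [[1, 2, 5, 7], [3, 4], [6]] has shape [4, 2, 1].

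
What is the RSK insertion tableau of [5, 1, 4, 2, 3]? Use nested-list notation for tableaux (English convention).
Insert 5: appended to row 1. P = [[5]].
Insert 1: 1 bumps 5 from row 1; 5 starts row 2. P = [[1], [5]].
Insert 4: appended to row 1. P = [[1, 4], [5]].
Insert 2: 2 bumps 4 from row 1; 4 bumps 5 from row 2; 5 starts row 3. P = [[1, 2], [4], [5]].
Insert 3: appended to row 1. P = [[1, 2, 3], [4], [5]].

So P = [[1, 2, 3], [4], [5]].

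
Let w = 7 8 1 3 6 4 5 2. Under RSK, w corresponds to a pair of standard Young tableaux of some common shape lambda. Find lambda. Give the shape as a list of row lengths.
RSK row insertion gives P = [[1, 2, 4, 5], [3, 8], [6], [7]], which has shape [4, 2, 1, 1].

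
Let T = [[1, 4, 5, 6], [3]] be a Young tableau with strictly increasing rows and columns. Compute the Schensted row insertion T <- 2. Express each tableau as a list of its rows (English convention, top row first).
[[1, 2, 5, 6], [3, 4]]

In row 1, 2 replaces 4 (the leftmost entry greater than 2); 4 is bumped to row 2. 4 is appended to row 2. The new tableau is [[1, 2, 5, 6], [3, 4]].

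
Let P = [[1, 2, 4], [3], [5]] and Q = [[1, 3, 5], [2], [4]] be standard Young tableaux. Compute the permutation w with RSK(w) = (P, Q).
5 1 3 2 4

Reverse the RSK construction: for i from n down to 1, find the cell of Q containing i, remove the entry at that cell from P, and reverse-bump it up through P; the value ejected from row 1 is w(i).

Step i=5: Q has 5 at row 1, column 3; remove that cell from P, ejecting 4. So w(5) = 4. P is now [[1, 2], [3], [5]].
Step i=4: Q has 4 at row 3, column 1; remove 5 from row 3 of P and reverse-bump: 5 enters row 2 and ejects 3; 3 enters row 1 and ejects 2. So w(4) = 2. P is now [[1, 3], [5]].
Step i=3: Q has 3 at row 1, column 2; remove that cell from P, ejecting 3. So w(3) = 3. P is now [[1], [5]].
Step i=2: Q has 2 at row 2, column 1; remove 5 from row 2 of P and reverse-bump: 5 enters row 1 and ejects 1. So w(2) = 1. P is now [[5]].
Step i=1: Q has 1 at row 1, column 1; remove that cell from P, ejecting 5. So w(1) = 5. P is now [].

So w = 5 1 3 2 4.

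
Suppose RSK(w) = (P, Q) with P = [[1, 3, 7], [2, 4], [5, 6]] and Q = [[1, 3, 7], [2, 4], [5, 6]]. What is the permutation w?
5 2 6 4 1 3 7

Reverse the RSK construction: for i from n down to 1, find the cell of Q containing i, remove the entry at that cell from P, and reverse-bump it up through P; the value ejected from row 1 is w(i).

Step i=7: Q has 7 at row 1, column 3; remove that cell from P, ejecting 7. So w(7) = 7. P is now [[1, 3], [2, 4], [5, 6]].
Step i=6: Q has 6 at row 3, column 2; remove 6 from row 3 of P and reverse-bump: 6 enters row 2 and ejects 4; 4 enters row 1 and ejects 3. So w(6) = 3. P is now [[1, 4], [2, 6], [5]].
Step i=5: Q has 5 at row 3, column 1; remove 5 from row 3 of P and reverse-bump: 5 enters row 2 and ejects 2; 2 enters row 1 and ejects 1. So w(5) = 1. P is now [[2, 4], [5, 6]].
Step i=4: Q has 4 at row 2, column 2; remove 6 from row 2 of P and reverse-bump: 6 enters row 1 and ejects 4. So w(4) = 4. P is now [[2, 6], [5]].
Step i=3: Q has 3 at row 1, column 2; remove that cell from P, ejecting 6. So w(3) = 6. P is now [[2], [5]].
Step i=2: Q has 2 at row 2, column 1; remove 5 from row 2 of P and reverse-bump: 5 enters row 1 and ejects 2. So w(2) = 2. P is now [[5]].
Step i=1: Q has 1 at row 1, column 1; remove that cell from P, ejecting 5. So w(1) = 5. P is now [].

So w = 5 2 6 4 1 3 7.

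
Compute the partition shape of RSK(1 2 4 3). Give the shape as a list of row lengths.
Row-insert each entry into an empty tableau.

After inserting 1: P = [[1]].
After inserting 2: P = [[1, 2]].
After inserting 4: P = [[1, 2, 4]].
After inserting 3: P = [[1, 2, 3], [4]].

The final insertion tableau P = [[1, 2, 3], [4]] has shape [3, 1].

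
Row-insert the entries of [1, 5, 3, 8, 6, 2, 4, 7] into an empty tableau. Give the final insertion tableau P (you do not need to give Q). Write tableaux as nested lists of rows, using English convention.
P = [[1, 2, 4, 7], [3, 6], [5, 8]]

Insert 1: appended to row 1. P = [[1]].
Insert 5: appended to row 1. P = [[1, 5]].
Insert 3: 3 bumps 5 from row 1; 5 starts row 2. P = [[1, 3], [5]].
Insert 8: appended to row 1. P = [[1, 3, 8], [5]].
Insert 6: 6 bumps 8 from row 1; 8 appends to row 2. P = [[1, 3, 6], [5, 8]].
Insert 2: 2 bumps 3 from row 1; 3 bumps 5 from row 2; 5 starts row 3. P = [[1, 2, 6], [3, 8], [5]].
Insert 4: 4 bumps 6 from row 1; 6 bumps 8 from row 2; 8 appends to row 3. P = [[1, 2, 4], [3, 6], [5, 8]].
Insert 7: appended to row 1. P = [[1, 2, 4, 7], [3, 6], [5, 8]].

So P = [[1, 2, 4, 7], [3, 6], [5, 8]].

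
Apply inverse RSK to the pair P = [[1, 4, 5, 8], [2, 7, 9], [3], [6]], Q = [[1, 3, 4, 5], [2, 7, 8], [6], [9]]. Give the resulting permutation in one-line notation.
Reverse the RSK construction: for i from n down to 1, find the cell of Q containing i, remove the entry at that cell from P, and reverse-bump it up through P; the value ejected from row 1 is w(i).

Step i=9: Q has 9 at row 4, column 1; remove 6 from row 4 of P and reverse-bump: 6 enters row 3 and ejects 3; 3 enters row 2 and ejects 2; 2 enters row 1 and ejects 1. So w(9) = 1. P is now [[2, 4, 5, 8], [3, 7, 9], [6]].
Step i=8: Q has 8 at row 2, column 3; remove 9 from row 2 of P and reverse-bump: 9 enters row 1 and ejects 8. So w(8) = 8. P is now [[2, 4, 5, 9], [3, 7], [6]].
Step i=7: Q has 7 at row 2, column 2; remove 7 from row 2 of P and reverse-bump: 7 enters row 1 and ejects 5. So w(7) = 5. P is now [[2, 4, 7, 9], [3], [6]].
Step i=6: Q has 6 at row 3, column 1; remove 6 from row 3 of P and reverse-bump: 6 enters row 2 and ejects 3; 3 enters row 1 and ejects 2. So w(6) = 2. P is now [[3, 4, 7, 9], [6]].
Step i=5: Q has 5 at row 1, column 4; remove that cell from P, ejecting 9. So w(5) = 9. P is now [[3, 4, 7], [6]].
Step i=4: Q has 4 at row 1, column 3; remove that cell from P, ejecting 7. So w(4) = 7. P is now [[3, 4], [6]].
Step i=3: Q has 3 at row 1, column 2; remove that cell from P, ejecting 4. So w(3) = 4. P is now [[3], [6]].
Step i=2: Q has 2 at row 2, column 1; remove 6 from row 2 of P and reverse-bump: 6 enters row 1 and ejects 3. So w(2) = 3. P is now [[6]].
Step i=1: Q has 1 at row 1, column 1; remove that cell from P, ejecting 6. So w(1) = 6. P is now [].

So w = 6 3 4 7 9 2 5 8 1.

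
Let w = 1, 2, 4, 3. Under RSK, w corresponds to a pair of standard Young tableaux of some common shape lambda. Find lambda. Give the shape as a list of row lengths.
[3, 1]

Row-insert each entry into an empty tableau.

After inserting 1: P = [[1]].
After inserting 2: P = [[1, 2]].
After inserting 4: P = [[1, 2, 4]].
After inserting 3: P = [[1, 2, 3], [4]].

The final insertion tableau P = [[1, 2, 3], [4]] has shape [3, 1].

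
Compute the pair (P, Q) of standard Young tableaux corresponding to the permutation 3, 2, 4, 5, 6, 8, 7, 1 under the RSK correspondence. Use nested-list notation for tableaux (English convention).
Insert each entry of the permutation into P by Schensted row insertion, recording in Q the position of each new cell.

Insert 3: appended to row 1. P = [[3]].
Insert 2: 2 bumps 3 from row 1; 3 starts row 2. P = [[2], [3]].
Insert 4: appended to row 1. P = [[2, 4], [3]].
Insert 5: appended to row 1. P = [[2, 4, 5], [3]].
Insert 6: appended to row 1. P = [[2, 4, 5, 6], [3]].
Insert 8: appended to row 1. P = [[2, 4, 5, 6, 8], [3]].
Insert 7: 7 bumps 8 from row 1; 8 appends to row 2. P = [[2, 4, 5, 6, 7], [3, 8]].
Insert 1: 1 bumps 2 from row 1; 2 bumps 3 from row 2; 3 starts row 3. P = [[1, 4, 5, 6, 7], [2, 8], [3]].

So P = [[1, 4, 5, 6, 7], [2, 8], [3]], Q = [[1, 3, 4, 5, 6], [2, 7], [8]].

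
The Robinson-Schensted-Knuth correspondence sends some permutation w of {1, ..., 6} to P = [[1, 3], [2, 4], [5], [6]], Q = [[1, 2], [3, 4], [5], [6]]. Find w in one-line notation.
2 6 1 5 4 3

Reverse RSK: for i = n, n-1, ..., 1, locate i in Q, remove the corresponding corner cell from P, and reverse-bump its entry up through P; the value ejected from row 1 is w(i).

So w = 2 6 1 5 4 3.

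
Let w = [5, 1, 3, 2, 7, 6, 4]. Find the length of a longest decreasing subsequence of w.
3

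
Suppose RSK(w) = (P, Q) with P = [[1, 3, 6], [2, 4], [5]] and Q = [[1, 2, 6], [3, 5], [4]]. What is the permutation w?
2 5 4 1 3 6

Reverse RSK: for i = n, n-1, ..., 1, locate i in Q, remove the corresponding corner cell from P, and reverse-bump its entry up through P; the value ejected from row 1 is w(i).

So w = 2 5 4 1 3 6.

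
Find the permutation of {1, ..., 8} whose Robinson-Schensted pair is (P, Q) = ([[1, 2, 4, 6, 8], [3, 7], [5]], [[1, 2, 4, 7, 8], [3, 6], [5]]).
Reverse the RSK construction: for i from n down to 1, find the cell of Q containing i, remove the entry at that cell from P, and reverse-bump it up through P; the value ejected from row 1 is w(i).

Step i=8: Q has 8 at row 1, column 5; remove that cell from P, ejecting 8. So w(8) = 8. P is now [[1, 2, 4, 6], [3, 7], [5]].
Step i=7: Q has 7 at row 1, column 4; remove that cell from P, ejecting 6. So w(7) = 6. P is now [[1, 2, 4], [3, 7], [5]].
Step i=6: Q has 6 at row 2, column 2; remove 7 from row 2 of P and reverse-bump: 7 enters row 1 and ejects 4. So w(6) = 4. P is now [[1, 2, 7], [3], [5]].
Step i=5: Q has 5 at row 3, column 1; remove 5 from row 3 of P and reverse-bump: 5 enters row 2 and ejects 3; 3 enters row 1 and ejects 2. So w(5) = 2. P is now [[1, 3, 7], [5]].
Step i=4: Q has 4 at row 1, column 3; remove that cell from P, ejecting 7. So w(4) = 7. P is now [[1, 3], [5]].
Step i=3: Q has 3 at row 2, column 1; remove 5 from row 2 of P and reverse-bump: 5 enters row 1 and ejects 3. So w(3) = 3. P is now [[1, 5]].
Step i=2: Q has 2 at row 1, column 2; remove that cell from P, ejecting 5. So w(2) = 5. P is now [[1]].
Step i=1: Q has 1 at row 1, column 1; remove that cell from P, ejecting 1. So w(1) = 1. P is now [].

So w = 1 5 3 7 2 4 6 8.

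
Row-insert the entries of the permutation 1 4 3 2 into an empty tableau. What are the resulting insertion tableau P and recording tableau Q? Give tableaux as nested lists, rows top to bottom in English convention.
Insert each entry of the permutation into P by Schensted row insertion, recording in Q the position of each new cell.

Insert 1: appended to row 1. P = [[1]], Q = [[1]].
Insert 4: appended to row 1. P = [[1, 4]], Q = [[1, 2]].
Insert 3: 3 bumps 4 from row 1; 4 starts row 2. P = [[1, 3], [4]], Q = [[1, 2], [3]].
Insert 2: 2 bumps 3 from row 1; 3 bumps 4 from row 2; 4 starts row 3. P = [[1, 2], [3], [4]], Q = [[1, 2], [3], [4]].

So P = [[1, 2], [3], [4]], Q = [[1, 2], [3], [4]].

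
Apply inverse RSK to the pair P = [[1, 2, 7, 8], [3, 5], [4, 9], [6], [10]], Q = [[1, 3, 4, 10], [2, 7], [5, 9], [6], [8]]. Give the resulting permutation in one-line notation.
Reverse the RSK construction: for i from n down to 1, find the cell of Q containing i, remove the entry at that cell from P, and reverse-bump it up through P; the value ejected from row 1 is w(i).

Step i=10: Q has 10 at row 1, column 4; remove that cell from P, ejecting 8. So w(10) = 8. P is now [[1, 2, 7], [3, 5], [4, 9], [6], [10]].
Step i=9: Q has 9 at row 3, column 2; remove 9 from row 3 of P and reverse-bump: 9 enters row 2 and ejects 5; 5 enters row 1 and ejects 2. So w(9) = 2. P is now [[1, 5, 7], [3, 9], [4], [6], [10]].
Step i=8: Q has 8 at row 5, column 1; remove 10 from row 5 of P and reverse-bump: 10 enters row 4 and ejects 6; 6 enters row 3 and ejects 4; 4 enters row 2 and ejects 3; 3 enters row 1 and ejects 1. So w(8) = 1. P is now [[3, 5, 7], [4, 9], [6], [10]].
Step i=7: Q has 7 at row 2, column 2; remove 9 from row 2 of P and reverse-bump: 9 enters row 1 and ejects 7. So w(7) = 7. P is now [[3, 5, 9], [4], [6], [10]].
Step i=6: Q has 6 at row 4, column 1; remove 10 from row 4 of P and reverse-bump: 10 enters row 3 and ejects 6; 6 enters row 2 and ejects 4; 4 enters row 1 and ejects 3. So w(6) = 3. P is now [[4, 5, 9], [6], [10]].
Step i=5: Q has 5 at row 3, column 1; remove 10 from row 3 of P and reverse-bump: 10 enters row 2 and ejects 6; 6 enters row 1 and ejects 5. So w(5) = 5. P is now [[4, 6, 9], [10]].
Step i=4: Q has 4 at row 1, column 3; remove that cell from P, ejecting 9. So w(4) = 9. P is now [[4, 6], [10]].
Step i=3: Q has 3 at row 1, column 2; remove that cell from P, ejecting 6. So w(3) = 6. P is now [[4], [10]].
Step i=2: Q has 2 at row 2, column 1; remove 10 from row 2 of P and reverse-bump: 10 enters row 1 and ejects 4. So w(2) = 4. P is now [[10]].
Step i=1: Q has 1 at row 1, column 1; remove that cell from P, ejecting 10. So w(1) = 10. P is now [].

So w = 10 4 6 9 5 3 7 1 2 8.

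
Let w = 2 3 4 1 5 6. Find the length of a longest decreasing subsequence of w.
2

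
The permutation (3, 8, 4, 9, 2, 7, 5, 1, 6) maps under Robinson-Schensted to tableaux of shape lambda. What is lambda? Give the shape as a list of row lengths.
Row-insert each entry into an empty tableau.

After inserting 3: P = [[3]].
After inserting 8: P = [[3, 8]].
After inserting 4: P = [[3, 4], [8]].
After inserting 9: P = [[3, 4, 9], [8]].
After inserting 2: P = [[2, 4, 9], [3], [8]].
After inserting 7: P = [[2, 4, 7], [3, 9], [8]].
After inserting 5: P = [[2, 4, 5], [3, 7], [8, 9]].
After inserting 1: P = [[1, 4, 5], [2, 7], [3, 9], [8]].
After inserting 6: P = [[1, 4, 5, 6], [2, 7], [3, 9], [8]].

The final insertion tableau P = [[1, 4, 5, 6], [2, 7], [3, 9], [8]] has shape [4, 2, 2, 1].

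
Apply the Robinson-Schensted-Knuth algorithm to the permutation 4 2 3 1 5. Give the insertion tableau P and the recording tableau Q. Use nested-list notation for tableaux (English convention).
Insert each entry of the permutation into P by Schensted row insertion, recording in Q the position of each new cell.

After inserting 4: P = [[4]].
After inserting 2: P = [[2], [4]].
After inserting 3: P = [[2, 3], [4]].
After inserting 1: P = [[1, 3], [2], [4]].
After inserting 5: P = [[1, 3, 5], [2], [4]].

So P = [[1, 3, 5], [2], [4]], Q = [[1, 3, 5], [2], [4]].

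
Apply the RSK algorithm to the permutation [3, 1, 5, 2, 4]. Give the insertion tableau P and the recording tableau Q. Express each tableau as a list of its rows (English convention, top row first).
Insert each entry of the permutation into P by Schensted row insertion, recording in Q the position of each new cell.

Insert 3: appended to row 1. P = [[3]].
Insert 1: 1 bumps 3 from row 1; 3 starts row 2. P = [[1], [3]].
Insert 5: appended to row 1. P = [[1, 5], [3]].
Insert 2: 2 bumps 5 from row 1; 5 appends to row 2. P = [[1, 2], [3, 5]].
Insert 4: appended to row 1. P = [[1, 2, 4], [3, 5]].

So P = [[1, 2, 4], [3, 5]], Q = [[1, 3, 5], [2, 4]].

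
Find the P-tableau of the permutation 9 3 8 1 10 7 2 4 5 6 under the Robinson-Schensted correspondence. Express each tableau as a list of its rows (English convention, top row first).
Insert 9: appended to row 1. P = [[9]].
Insert 3: 3 bumps 9 from row 1; 9 starts row 2. P = [[3], [9]].
Insert 8: appended to row 1. P = [[3, 8], [9]].
Insert 1: 1 bumps 3 from row 1; 3 bumps 9 from row 2; 9 starts row 3. P = [[1, 8], [3], [9]].
Insert 10: appended to row 1. P = [[1, 8, 10], [3], [9]].
Insert 7: 7 bumps 8 from row 1; 8 appends to row 2. P = [[1, 7, 10], [3, 8], [9]].
Insert 2: 2 bumps 7 from row 1; 7 bumps 8 from row 2; 8 bumps 9 from row 3; 9 starts row 4. P = [[1, 2, 10], [3, 7], [8], [9]].
Insert 4: 4 bumps 10 from row 1; 10 appends to row 2. P = [[1, 2, 4], [3, 7, 10], [8], [9]].
Insert 5: appended to row 1. P = [[1, 2, 4, 5], [3, 7, 10], [8], [9]].
Insert 6: appended to row 1. P = [[1, 2, 4, 5, 6], [3, 7, 10], [8], [9]].

So P = [[1, 2, 4, 5, 6], [3, 7, 10], [8], [9]].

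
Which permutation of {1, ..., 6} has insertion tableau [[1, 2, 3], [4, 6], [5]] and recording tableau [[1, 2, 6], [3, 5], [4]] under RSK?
Reverse the RSK construction: for i from n down to 1, find the cell of Q containing i, remove the entry at that cell from P, and reverse-bump it up through P; the value ejected from row 1 is w(i).

Step i=6: Q has 6 at row 1, column 3; remove that cell from P, ejecting 3. So w(6) = 3. P is now [[1, 2], [4, 6], [5]].
Step i=5: Q has 5 at row 2, column 2; remove 6 from row 2 of P and reverse-bump: 6 enters row 1 and ejects 2. So w(5) = 2. P is now [[1, 6], [4], [5]].
Step i=4: Q has 4 at row 3, column 1; remove 5 from row 3 of P and reverse-bump: 5 enters row 2 and ejects 4; 4 enters row 1 and ejects 1. So w(4) = 1. P is now [[4, 6], [5]].
Step i=3: Q has 3 at row 2, column 1; remove 5 from row 2 of P and reverse-bump: 5 enters row 1 and ejects 4. So w(3) = 4. P is now [[5, 6]].
Step i=2: Q has 2 at row 1, column 2; remove that cell from P, ejecting 6. So w(2) = 6. P is now [[5]].
Step i=1: Q has 1 at row 1, column 1; remove that cell from P, ejecting 5. So w(1) = 5. P is now [].

So w = 5 6 4 1 2 3.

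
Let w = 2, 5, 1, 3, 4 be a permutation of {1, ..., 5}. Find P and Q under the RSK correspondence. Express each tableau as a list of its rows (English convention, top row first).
P = [[1, 3, 4], [2, 5]], Q = [[1, 2, 5], [3, 4]]

Insert each entry of the permutation into P by Schensted row insertion, recording in Q the position of each new cell.

After inserting 2: P = [[2]].
After inserting 5: P = [[2, 5]].
After inserting 1: P = [[1, 5], [2]].
After inserting 3: P = [[1, 3], [2, 5]].
After inserting 4: P = [[1, 3, 4], [2, 5]].

So P = [[1, 3, 4], [2, 5]], Q = [[1, 2, 5], [3, 4]].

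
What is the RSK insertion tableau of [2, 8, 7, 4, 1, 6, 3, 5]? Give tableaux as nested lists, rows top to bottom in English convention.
Insert 2: appended to row 1. P = [[2]].
Insert 8: appended to row 1. P = [[2, 8]].
Insert 7: 7 bumps 8 from row 1; 8 starts row 2. P = [[2, 7], [8]].
Insert 4: 4 bumps 7 from row 1; 7 bumps 8 from row 2; 8 starts row 3. P = [[2, 4], [7], [8]].
Insert 1: 1 bumps 2 from row 1; 2 bumps 7 from row 2; 7 bumps 8 from row 3; 8 starts row 4. P = [[1, 4], [2], [7], [8]].
Insert 6: appended to row 1. P = [[1, 4, 6], [2], [7], [8]].
Insert 3: 3 bumps 4 from row 1; 4 appends to row 2. P = [[1, 3, 6], [2, 4], [7], [8]].
Insert 5: 5 bumps 6 from row 1; 6 appends to row 2. P = [[1, 3, 5], [2, 4, 6], [7], [8]].

So P = [[1, 3, 5], [2, 4, 6], [7], [8]].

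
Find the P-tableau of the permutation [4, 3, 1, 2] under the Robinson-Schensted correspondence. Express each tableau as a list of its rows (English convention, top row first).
P = [[1, 2], [3], [4]]

Insert 4: appended to row 1. P = [[4]].
Insert 3: 3 bumps 4 from row 1; 4 starts row 2. P = [[3], [4]].
Insert 1: 1 bumps 3 from row 1; 3 bumps 4 from row 2; 4 starts row 3. P = [[1], [3], [4]].
Insert 2: appended to row 1. P = [[1, 2], [3], [4]].

So P = [[1, 2], [3], [4]].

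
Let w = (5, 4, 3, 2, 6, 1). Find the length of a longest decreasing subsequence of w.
5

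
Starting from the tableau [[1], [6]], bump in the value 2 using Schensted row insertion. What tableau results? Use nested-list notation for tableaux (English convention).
2 is larger than every entry of row 1, so it is appended to row 1. The new tableau is [[1, 2], [6]].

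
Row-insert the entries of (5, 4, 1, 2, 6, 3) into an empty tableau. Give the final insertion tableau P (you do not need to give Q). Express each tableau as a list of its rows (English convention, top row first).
After inserting 5: P = [[5]].
After inserting 4: P = [[4], [5]].
After inserting 1: P = [[1], [4], [5]].
After inserting 2: P = [[1, 2], [4], [5]].
After inserting 6: P = [[1, 2, 6], [4], [5]].
After inserting 3: P = [[1, 2, 3], [4, 6], [5]].

So P = [[1, 2, 3], [4, 6], [5]].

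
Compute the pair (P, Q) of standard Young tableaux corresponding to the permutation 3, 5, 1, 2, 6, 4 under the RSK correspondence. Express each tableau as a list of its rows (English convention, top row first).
P = [[1, 2, 4], [3, 5, 6]], Q = [[1, 2, 5], [3, 4, 6]]

Insert each entry of the permutation into P by Schensted row insertion, recording in Q the position of each new cell.

Insert 3: appended to row 1. P = [[3]].
Insert 5: appended to row 1. P = [[3, 5]].
Insert 1: 1 bumps 3 from row 1; 3 starts row 2. P = [[1, 5], [3]].
Insert 2: 2 bumps 5 from row 1; 5 appends to row 2. P = [[1, 2], [3, 5]].
Insert 6: appended to row 1. P = [[1, 2, 6], [3, 5]].
Insert 4: 4 bumps 6 from row 1; 6 appends to row 2. P = [[1, 2, 4], [3, 5, 6]].

So P = [[1, 2, 4], [3, 5, 6]], Q = [[1, 2, 5], [3, 4, 6]].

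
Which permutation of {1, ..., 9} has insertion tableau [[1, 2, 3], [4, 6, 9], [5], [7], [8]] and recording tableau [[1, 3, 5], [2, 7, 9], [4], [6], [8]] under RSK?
8 5 7 6 9 1 4 2 3

Reverse the RSK construction: for i from n down to 1, find the cell of Q containing i, remove the entry at that cell from P, and reverse-bump it up through P; the value ejected from row 1 is w(i).

Step i=9: Q has 9 at row 2, column 3; remove 9 from row 2 of P and reverse-bump: 9 enters row 1 and ejects 3. So w(9) = 3. P is now [[1, 2, 9], [4, 6], [5], [7], [8]].
Step i=8: Q has 8 at row 5, column 1; remove 8 from row 5 of P and reverse-bump: 8 enters row 4 and ejects 7; 7 enters row 3 and ejects 5; 5 enters row 2 and ejects 4; 4 enters row 1 and ejects 2. So w(8) = 2. P is now [[1, 4, 9], [5, 6], [7], [8]].
Step i=7: Q has 7 at row 2, column 2; remove 6 from row 2 of P and reverse-bump: 6 enters row 1 and ejects 4. So w(7) = 4. P is now [[1, 6, 9], [5], [7], [8]].
Step i=6: Q has 6 at row 4, column 1; remove 8 from row 4 of P and reverse-bump: 8 enters row 3 and ejects 7; 7 enters row 2 and ejects 5; 5 enters row 1 and ejects 1. So w(6) = 1. P is now [[5, 6, 9], [7], [8]].
Step i=5: Q has 5 at row 1, column 3; remove that cell from P, ejecting 9. So w(5) = 9. P is now [[5, 6], [7], [8]].
Step i=4: Q has 4 at row 3, column 1; remove 8 from row 3 of P and reverse-bump: 8 enters row 2 and ejects 7; 7 enters row 1 and ejects 6. So w(4) = 6. P is now [[5, 7], [8]].
Step i=3: Q has 3 at row 1, column 2; remove that cell from P, ejecting 7. So w(3) = 7. P is now [[5], [8]].
Step i=2: Q has 2 at row 2, column 1; remove 8 from row 2 of P and reverse-bump: 8 enters row 1 and ejects 5. So w(2) = 5. P is now [[8]].
Step i=1: Q has 1 at row 1, column 1; remove that cell from P, ejecting 8. So w(1) = 8. P is now [].

So w = 8 5 7 6 9 1 4 2 3.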